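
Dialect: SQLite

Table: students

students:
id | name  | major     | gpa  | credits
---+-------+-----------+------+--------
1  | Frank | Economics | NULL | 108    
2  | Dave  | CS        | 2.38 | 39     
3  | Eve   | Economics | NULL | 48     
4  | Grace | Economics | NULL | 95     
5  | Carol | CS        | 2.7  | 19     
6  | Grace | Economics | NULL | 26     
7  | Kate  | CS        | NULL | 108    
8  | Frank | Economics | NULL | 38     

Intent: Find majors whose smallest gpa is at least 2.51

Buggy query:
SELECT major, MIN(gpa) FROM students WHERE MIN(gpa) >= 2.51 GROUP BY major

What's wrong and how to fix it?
Bug: MIN() in WHERE is a misuse of aggregate

Fix: Use HAVING for the per-group MIN condition

Corrected query:
SELECT major, MIN(gpa) FROM students GROUP BY major HAVING MIN(gpa) >= 2.51

Result:
(no rows)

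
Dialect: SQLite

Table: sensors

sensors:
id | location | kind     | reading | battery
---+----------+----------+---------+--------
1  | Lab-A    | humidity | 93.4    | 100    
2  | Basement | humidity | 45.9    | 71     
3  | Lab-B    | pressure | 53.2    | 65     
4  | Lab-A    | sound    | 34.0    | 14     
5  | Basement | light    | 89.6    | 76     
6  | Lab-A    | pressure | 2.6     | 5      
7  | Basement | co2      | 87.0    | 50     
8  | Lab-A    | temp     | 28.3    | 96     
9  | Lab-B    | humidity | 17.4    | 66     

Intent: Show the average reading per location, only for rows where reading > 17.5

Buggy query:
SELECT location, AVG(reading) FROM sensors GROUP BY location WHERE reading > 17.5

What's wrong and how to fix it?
Bug: Row-level WHERE must come before GROUP BY in the clause order

Fix: Place WHERE between FROM and GROUP BY

Corrected query:
SELECT location, AVG(reading) FROM sensors WHERE reading > 17.5 GROUP BY location

Result:
location | AVG(reading)
---------+-------------
Basement | 74.166667   
Lab-A    | 51.9        
Lab-B    | 53.2        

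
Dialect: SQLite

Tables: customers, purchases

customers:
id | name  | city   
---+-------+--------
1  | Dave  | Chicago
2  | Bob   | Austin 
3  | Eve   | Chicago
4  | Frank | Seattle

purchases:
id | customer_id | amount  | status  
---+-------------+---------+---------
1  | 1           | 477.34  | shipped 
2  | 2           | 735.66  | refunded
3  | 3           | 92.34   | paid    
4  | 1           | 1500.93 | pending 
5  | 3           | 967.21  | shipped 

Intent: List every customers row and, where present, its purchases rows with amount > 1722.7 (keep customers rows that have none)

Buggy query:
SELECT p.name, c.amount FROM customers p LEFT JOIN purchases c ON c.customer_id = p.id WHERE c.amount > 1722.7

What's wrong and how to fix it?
Bug: Filtering c.amount in WHERE discards the NULL rows produced by LEFT JOIN, turning it into an inner join

Fix: Move the right-table condition into the ON clause so unmatched parents are kept

Corrected query:
SELECT p.name, c.amount FROM customers p LEFT JOIN purchases c ON c.customer_id = p.id AND c.amount > 1722.7

Result:
name  | amount
------+-------
Dave  | NULL  
Bob   | NULL  
Eve   | NULL  
Frank | NULL  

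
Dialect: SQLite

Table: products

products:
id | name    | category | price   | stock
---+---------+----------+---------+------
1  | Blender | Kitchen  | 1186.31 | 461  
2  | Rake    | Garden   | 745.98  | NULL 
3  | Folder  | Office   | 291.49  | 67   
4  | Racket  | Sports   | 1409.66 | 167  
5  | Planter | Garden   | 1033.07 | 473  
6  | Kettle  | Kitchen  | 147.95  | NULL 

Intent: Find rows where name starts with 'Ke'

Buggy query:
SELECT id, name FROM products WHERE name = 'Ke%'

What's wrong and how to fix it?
Bug: '=' compares the literal string including the % character; pattern matching needs LIKE

Fix: Replace '=' with LIKE so 'Ke%' is treated as a pattern

Corrected query:
SELECT id, name FROM products WHERE name LIKE 'Ke%'

Result:
id | name  
---+-------
6  | Kettle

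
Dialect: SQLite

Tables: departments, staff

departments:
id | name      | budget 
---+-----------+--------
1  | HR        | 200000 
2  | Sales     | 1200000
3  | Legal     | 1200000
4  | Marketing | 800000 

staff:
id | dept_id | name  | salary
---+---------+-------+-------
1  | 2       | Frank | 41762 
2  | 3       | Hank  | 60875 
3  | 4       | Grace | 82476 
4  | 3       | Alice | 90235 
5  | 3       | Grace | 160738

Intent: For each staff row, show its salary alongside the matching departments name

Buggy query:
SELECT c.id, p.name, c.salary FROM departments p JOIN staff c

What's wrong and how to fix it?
Bug: Missing join condition: each staff row is matched to all departments rows instead of just its own

Fix: Specify the join condition linking the foreign key to the parent id

Corrected query:
SELECT c.id, p.name, c.salary FROM departments p JOIN staff c ON c.dept_id = p.id

Result:
id | name      | salary
---+-----------+-------
1  | Sales     | 41762 
2  | Legal     | 60875 
3  | Marketing | 82476 
4  | Legal     | 90235 
5  | Legal     | 160738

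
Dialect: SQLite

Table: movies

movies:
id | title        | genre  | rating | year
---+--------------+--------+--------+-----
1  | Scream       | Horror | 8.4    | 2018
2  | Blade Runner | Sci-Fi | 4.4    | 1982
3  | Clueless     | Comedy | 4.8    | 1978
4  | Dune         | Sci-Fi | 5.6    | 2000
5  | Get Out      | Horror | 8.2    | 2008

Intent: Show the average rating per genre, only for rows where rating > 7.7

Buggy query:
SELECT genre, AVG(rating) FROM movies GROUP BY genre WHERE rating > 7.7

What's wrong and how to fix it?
Bug: Row-level WHERE must come before GROUP BY in the clause order

Fix: Place WHERE between FROM and GROUP BY

Corrected query:
SELECT genre, AVG(rating) FROM movies WHERE rating > 7.7 GROUP BY genre

Result:
genre  | AVG(rating)
-------+------------
Horror | 8.3        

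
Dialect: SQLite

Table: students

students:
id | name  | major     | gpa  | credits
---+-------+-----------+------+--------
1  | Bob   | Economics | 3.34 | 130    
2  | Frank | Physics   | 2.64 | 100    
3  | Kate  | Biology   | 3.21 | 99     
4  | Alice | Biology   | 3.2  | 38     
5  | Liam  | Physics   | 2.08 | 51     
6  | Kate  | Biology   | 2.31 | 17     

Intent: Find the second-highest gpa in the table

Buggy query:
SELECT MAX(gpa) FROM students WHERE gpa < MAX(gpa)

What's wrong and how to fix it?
Bug: MAX(gpa) on the right of the comparison is an aggregate-in-WHERE error

Fix: Put the inner MAX in a scalar subquery

Corrected query:
SELECT MAX(gpa) FROM students WHERE gpa < (SELECT MAX(gpa) FROM students)

Result:
MAX(gpa)
--------
3.21    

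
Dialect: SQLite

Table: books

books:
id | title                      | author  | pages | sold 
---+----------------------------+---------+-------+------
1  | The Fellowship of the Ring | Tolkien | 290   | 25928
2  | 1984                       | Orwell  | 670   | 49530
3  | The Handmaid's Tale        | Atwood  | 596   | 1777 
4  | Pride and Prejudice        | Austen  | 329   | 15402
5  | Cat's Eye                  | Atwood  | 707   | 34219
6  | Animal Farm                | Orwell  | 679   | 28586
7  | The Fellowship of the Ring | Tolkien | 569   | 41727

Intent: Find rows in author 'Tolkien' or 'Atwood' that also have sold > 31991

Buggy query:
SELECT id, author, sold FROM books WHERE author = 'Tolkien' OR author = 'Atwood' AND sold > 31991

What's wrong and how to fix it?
Bug: AND binds tighter than OR, so this parses as author = 'Tolkien' OR (author = 'Atwood' AND sold > 31991)

Fix: Add parentheses around the OR so the AND applies to both alternatives

Corrected query:
SELECT id, author, sold FROM books WHERE (author = 'Tolkien' OR author = 'Atwood') AND sold > 31991

Result:
id | author  | sold 
---+---------+------
5  | Atwood  | 34219
7  | Tolkien | 41727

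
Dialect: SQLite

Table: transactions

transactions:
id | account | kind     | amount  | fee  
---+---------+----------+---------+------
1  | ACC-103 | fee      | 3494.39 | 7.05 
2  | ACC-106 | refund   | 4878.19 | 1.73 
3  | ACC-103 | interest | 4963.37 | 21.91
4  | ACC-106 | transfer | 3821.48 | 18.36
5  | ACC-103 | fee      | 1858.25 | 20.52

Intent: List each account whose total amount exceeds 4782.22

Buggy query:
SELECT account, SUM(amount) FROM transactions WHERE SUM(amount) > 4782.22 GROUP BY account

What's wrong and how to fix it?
Bug: Aggregate functions cannot appear in a WHERE clause

Fix: Use HAVING (which filters groups after aggregation) instead of WHERE

Corrected query:
SELECT account, SUM(amount) FROM transactions GROUP BY account HAVING SUM(amount) > 4782.22

Result:
account | SUM(amount)
--------+------------
ACC-103 | 10316.01   
ACC-106 | 8699.67    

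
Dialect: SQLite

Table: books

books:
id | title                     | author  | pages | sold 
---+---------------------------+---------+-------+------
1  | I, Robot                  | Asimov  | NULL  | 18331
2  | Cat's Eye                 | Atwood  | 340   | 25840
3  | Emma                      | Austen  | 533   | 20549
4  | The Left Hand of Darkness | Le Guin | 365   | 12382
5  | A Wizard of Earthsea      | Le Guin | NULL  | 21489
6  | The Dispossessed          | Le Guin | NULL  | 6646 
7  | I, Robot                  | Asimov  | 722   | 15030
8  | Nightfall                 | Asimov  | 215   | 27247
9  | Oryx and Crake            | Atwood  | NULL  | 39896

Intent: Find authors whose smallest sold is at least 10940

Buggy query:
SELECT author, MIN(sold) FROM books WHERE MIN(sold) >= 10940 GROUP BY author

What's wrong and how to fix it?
Bug: MIN() in WHERE is a misuse of aggregate

Fix: Replace WHERE with HAVING after the GROUP BY

Corrected query:
SELECT author, MIN(sold) FROM books GROUP BY author HAVING MIN(sold) >= 10940

Result:
author | MIN(sold)
-------+----------
Asimov | 15030    
Atwood | 25840    
Austen | 20549    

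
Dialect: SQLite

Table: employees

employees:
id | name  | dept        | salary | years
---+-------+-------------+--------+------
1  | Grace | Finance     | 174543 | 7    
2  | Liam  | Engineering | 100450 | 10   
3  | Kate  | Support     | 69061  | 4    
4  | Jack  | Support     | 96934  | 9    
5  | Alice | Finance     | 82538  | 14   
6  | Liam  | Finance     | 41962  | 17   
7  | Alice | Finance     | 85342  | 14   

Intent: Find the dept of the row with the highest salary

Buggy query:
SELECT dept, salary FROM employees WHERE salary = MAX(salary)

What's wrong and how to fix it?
Bug: MAX(salary) is an aggregate and cannot be used directly in WHERE

Fix: Use a subquery: WHERE salary = (SELECT MAX(salary) FROM employees)

Corrected query:
SELECT dept, salary FROM employees WHERE salary = (SELECT MAX(salary) FROM employees)

Result:
dept    | salary
--------+-------
Finance | 174543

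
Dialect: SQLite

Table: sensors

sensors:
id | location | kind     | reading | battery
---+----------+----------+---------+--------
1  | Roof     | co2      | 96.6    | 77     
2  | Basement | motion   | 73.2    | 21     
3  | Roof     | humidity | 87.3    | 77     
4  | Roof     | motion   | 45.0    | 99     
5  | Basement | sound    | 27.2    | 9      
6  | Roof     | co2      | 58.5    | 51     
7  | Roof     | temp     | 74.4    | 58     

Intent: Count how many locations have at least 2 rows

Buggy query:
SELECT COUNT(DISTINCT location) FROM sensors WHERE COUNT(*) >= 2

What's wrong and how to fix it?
Bug: WHERE filters individual rows, not groups, so a group-level COUNT is invalid there

Fix: Use a subquery that GROUPs and filters with HAVING, then count its rows

Corrected query:
SELECT COUNT(*) FROM (SELECT location FROM sensors GROUP BY location HAVING COUNT(*) >= 2)

Result:
COUNT(*)
--------
2       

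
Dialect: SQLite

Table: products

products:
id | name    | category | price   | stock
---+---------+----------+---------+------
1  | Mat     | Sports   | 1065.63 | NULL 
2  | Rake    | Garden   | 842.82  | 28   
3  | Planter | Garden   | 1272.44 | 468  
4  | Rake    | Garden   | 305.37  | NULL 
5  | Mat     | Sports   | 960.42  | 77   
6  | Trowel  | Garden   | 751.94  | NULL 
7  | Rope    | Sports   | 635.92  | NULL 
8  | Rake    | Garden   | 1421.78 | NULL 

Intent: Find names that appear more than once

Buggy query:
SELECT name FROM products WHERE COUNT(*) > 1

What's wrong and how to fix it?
Bug: WHERE can't reference COUNT(*); aggregates are computed after WHERE

Fix: GROUP BY name, then filter groups with HAVING COUNT(*) > 1

Corrected query:
SELECT name FROM products GROUP BY name HAVING COUNT(*) > 1

Result:
name
----
Mat 
Rake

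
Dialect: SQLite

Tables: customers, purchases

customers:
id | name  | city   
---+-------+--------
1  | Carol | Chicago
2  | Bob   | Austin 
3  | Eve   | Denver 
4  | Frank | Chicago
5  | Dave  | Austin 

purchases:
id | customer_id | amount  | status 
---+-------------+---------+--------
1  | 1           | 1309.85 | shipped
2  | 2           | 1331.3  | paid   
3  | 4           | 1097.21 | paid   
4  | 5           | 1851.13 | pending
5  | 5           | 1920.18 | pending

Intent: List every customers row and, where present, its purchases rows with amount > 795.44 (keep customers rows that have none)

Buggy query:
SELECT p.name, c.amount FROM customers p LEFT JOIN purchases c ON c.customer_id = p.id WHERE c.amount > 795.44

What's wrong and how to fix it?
Bug: Filtering c.amount in WHERE discards the NULL rows produced by LEFT JOIN, turning it into an inner join

Fix: Move the right-table condition into the ON clause so unmatched parents are kept

Corrected query:
SELECT p.name, c.amount FROM customers p LEFT JOIN purchases c ON c.customer_id = p.id AND c.amount > 795.44

Result:
name  | amount 
------+--------
Carol | 1309.85
Bob   | 1331.3 
Eve   | NULL   
Frank | 1097.21
Dave  | 1851.13
Dave  | 1920.18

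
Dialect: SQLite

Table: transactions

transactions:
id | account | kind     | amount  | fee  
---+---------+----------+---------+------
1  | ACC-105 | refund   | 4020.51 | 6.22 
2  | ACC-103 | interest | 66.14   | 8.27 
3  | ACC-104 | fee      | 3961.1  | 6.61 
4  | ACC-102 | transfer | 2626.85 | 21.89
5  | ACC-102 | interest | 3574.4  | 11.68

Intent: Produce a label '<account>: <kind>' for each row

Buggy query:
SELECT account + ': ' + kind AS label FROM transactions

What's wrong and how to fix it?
Bug: SQLite uses || for string concatenation; + coerces text to numbers (yielding 0)

Fix: Replace + with || to concatenate text

Corrected query:
SELECT account || ': ' || kind AS label FROM transactions

Result:
label            
-----------------
ACC-105: refund  
ACC-103: interest
ACC-104: fee     
ACC-102: transfer
ACC-102: interest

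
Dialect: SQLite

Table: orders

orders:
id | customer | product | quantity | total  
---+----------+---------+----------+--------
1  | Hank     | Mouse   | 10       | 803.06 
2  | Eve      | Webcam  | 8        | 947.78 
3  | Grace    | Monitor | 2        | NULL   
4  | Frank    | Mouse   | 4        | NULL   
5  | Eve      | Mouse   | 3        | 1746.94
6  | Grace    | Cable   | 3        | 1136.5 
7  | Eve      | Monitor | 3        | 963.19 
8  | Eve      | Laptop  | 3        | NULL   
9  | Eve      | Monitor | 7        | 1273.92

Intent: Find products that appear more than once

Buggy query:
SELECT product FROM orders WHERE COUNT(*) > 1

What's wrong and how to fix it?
Bug: WHERE can't reference COUNT(*); aggregates are computed after WHERE

Fix: Group first, then use HAVING for the count condition

Corrected query:
SELECT product FROM orders GROUP BY product HAVING COUNT(*) > 1

Result:
product
-------
Monitor
Mouse  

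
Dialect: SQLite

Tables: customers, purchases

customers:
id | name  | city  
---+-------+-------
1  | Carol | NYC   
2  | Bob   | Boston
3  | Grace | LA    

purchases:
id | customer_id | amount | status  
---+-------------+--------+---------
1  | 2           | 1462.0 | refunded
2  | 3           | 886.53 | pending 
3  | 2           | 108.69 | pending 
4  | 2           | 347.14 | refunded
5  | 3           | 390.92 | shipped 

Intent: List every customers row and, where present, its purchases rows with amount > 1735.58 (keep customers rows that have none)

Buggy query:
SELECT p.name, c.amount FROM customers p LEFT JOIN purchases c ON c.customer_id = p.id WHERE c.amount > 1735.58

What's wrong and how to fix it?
Bug: Filtering c.amount in WHERE discards the NULL rows produced by LEFT JOIN, turning it into an inner join

Fix: Put 'c.amount > 1735.58' in the JOIN's ON clause instead of WHERE

Corrected query:
SELECT p.name, c.amount FROM customers p LEFT JOIN purchases c ON c.customer_id = p.id AND c.amount > 1735.58

Result:
name  | amount
------+-------
Carol | NULL  
Bob   | NULL  
Grace | NULL  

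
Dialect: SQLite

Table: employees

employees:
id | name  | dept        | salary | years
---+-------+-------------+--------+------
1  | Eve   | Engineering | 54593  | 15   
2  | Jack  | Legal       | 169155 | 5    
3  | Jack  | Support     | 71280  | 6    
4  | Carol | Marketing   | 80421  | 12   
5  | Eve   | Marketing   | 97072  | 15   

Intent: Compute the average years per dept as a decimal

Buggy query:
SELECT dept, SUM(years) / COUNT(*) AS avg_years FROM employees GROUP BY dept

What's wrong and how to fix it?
Bug: SUM(years) and COUNT(*) are both integers; the division truncates the fractional part

Fix: Cast one side to REAL so the division keeps the fractional part

Corrected query:
SELECT dept, SUM(years) * 1.0 / COUNT(*) AS avg_years FROM employees GROUP BY dept

Result:
dept        | avg_years
------------+----------
Engineering | 15       
Legal       | 5        
Marketing   | 13.5     
Support     | 6        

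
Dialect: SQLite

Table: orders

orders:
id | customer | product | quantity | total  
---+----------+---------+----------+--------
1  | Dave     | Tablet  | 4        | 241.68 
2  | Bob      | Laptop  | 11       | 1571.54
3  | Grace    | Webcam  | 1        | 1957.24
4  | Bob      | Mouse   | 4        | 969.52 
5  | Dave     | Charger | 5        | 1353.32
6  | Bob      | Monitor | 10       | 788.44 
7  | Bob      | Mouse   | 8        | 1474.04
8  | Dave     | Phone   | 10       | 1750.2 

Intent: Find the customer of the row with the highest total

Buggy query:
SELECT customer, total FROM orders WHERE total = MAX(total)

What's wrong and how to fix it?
Bug: MAX(total) is an aggregate and cannot be used directly in WHERE

Fix: Use a subquery: WHERE total = (SELECT MAX(total) FROM orders)

Corrected query:
SELECT customer, total FROM orders WHERE total = (SELECT MAX(total) FROM orders)

Result:
customer | total  
---------+--------
Grace    | 1957.24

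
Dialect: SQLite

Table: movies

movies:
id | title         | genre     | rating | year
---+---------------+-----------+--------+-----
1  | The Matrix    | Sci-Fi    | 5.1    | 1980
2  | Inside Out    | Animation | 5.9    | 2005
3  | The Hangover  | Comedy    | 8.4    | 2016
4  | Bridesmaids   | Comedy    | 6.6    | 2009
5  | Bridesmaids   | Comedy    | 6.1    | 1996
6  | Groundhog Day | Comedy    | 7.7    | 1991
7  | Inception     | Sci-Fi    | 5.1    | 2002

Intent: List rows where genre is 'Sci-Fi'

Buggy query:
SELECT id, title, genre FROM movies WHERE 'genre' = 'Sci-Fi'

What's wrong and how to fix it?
Bug: 'genre' in single quotes is a string literal, not the column; the comparison is literal-vs-literal and never true

Fix: Remove the quotes around the column name (or use double quotes for an identifier)

Corrected query:
SELECT id, title, genre FROM movies WHERE genre = 'Sci-Fi'

Result:
id | title      | genre 
---+------------+-------
1  | The Matrix | Sci-Fi
7  | Inception  | Sci-Fi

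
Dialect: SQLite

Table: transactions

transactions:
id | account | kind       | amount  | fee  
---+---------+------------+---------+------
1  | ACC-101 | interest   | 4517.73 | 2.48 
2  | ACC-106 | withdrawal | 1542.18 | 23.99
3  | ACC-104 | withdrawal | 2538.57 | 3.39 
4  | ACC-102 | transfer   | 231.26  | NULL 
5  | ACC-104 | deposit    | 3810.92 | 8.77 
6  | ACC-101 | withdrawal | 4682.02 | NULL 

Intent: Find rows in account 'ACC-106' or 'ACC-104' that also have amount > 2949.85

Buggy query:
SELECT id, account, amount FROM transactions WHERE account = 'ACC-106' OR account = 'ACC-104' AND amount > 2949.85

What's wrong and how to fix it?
Bug: AND binds tighter than OR, so this parses as account = 'ACC-106' OR (account = 'ACC-104' AND amount > 2949.85)

Fix: Add parentheses around the OR so the AND applies to both alternatives

Corrected query:
SELECT id, account, amount FROM transactions WHERE (account = 'ACC-106' OR account = 'ACC-104') AND amount > 2949.85

Result:
id | account | amount 
---+---------+--------
5  | ACC-104 | 3810.92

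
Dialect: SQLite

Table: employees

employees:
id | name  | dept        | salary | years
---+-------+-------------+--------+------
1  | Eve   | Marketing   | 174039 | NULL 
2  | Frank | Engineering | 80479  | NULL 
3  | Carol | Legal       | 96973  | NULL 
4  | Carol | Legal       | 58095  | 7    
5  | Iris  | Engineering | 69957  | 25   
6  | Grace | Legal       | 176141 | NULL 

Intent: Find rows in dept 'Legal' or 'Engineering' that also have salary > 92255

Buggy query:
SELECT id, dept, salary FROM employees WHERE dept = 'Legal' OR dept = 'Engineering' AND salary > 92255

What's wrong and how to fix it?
Bug: AND binds tighter than OR, so this parses as dept = 'Legal' OR (dept = 'Engineering' AND salary > 92255)

Fix: Group the OR with parentheses (or use IN), then AND the threshold

Corrected query:
SELECT id, dept, salary FROM employees WHERE (dept = 'Legal' OR dept = 'Engineering') AND salary > 92255

Result:
id | dept  | salary
---+-------+-------
3  | Legal | 96973 
6  | Legal | 176141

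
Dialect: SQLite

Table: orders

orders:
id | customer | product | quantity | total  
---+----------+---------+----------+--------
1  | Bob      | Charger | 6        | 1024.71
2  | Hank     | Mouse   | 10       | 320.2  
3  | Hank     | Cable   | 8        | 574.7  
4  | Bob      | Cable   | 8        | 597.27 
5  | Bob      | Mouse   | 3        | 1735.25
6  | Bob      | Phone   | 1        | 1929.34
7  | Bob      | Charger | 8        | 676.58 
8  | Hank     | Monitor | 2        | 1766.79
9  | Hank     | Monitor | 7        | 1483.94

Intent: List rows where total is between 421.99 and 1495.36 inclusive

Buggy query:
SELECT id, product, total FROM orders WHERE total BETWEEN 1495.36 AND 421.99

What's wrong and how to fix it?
Bug: The bounds are reversed; BETWEEN a AND b requires a <= b to match anything

Fix: Write BETWEEN 421.99 AND 1495.36

Corrected query:
SELECT id, product, total FROM orders WHERE total BETWEEN 421.99 AND 1495.36

Result:
id | product | total  
---+---------+--------
1  | Charger | 1024.71
3  | Cable   | 574.7  
4  | Cable   | 597.27 
7  | Charger | 676.58 
9  | Monitor | 1483.94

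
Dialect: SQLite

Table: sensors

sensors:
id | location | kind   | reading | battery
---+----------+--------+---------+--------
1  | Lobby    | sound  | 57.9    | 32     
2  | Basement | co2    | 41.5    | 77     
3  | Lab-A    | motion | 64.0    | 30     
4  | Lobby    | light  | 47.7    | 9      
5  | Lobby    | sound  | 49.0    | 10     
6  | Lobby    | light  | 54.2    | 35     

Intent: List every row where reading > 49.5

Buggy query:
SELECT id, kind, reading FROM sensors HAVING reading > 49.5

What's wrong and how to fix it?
Bug: HAVING filters the output of aggregation, but this query has no GROUP BY and no aggregate functions, so SQLite rejects it (HAVING clause on a non-aggregate query); the condition here is per row

Fix: Use WHERE for row-level filtering

Corrected query:
SELECT id, kind, reading FROM sensors WHERE reading > 49.5

Result:
id | kind   | reading
---+--------+--------
1  | sound  | 57.9   
3  | motion | 64     
6  | light  | 54.2   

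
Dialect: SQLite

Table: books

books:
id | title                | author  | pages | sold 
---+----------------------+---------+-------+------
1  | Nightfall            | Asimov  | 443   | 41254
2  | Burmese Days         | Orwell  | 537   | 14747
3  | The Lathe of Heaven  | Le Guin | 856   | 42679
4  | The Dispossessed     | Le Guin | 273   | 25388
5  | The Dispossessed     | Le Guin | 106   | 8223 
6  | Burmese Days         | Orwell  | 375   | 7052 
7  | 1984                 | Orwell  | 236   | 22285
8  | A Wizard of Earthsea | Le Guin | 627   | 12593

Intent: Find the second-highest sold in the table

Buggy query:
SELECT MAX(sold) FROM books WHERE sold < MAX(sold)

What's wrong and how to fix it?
Bug: MAX(sold) on the right of the comparison is an aggregate-in-WHERE error

Fix: Put the inner MAX in a scalar subquery

Corrected query:
SELECT MAX(sold) FROM books WHERE sold < (SELECT MAX(sold) FROM books)

Result:
MAX(sold)
---------
41254    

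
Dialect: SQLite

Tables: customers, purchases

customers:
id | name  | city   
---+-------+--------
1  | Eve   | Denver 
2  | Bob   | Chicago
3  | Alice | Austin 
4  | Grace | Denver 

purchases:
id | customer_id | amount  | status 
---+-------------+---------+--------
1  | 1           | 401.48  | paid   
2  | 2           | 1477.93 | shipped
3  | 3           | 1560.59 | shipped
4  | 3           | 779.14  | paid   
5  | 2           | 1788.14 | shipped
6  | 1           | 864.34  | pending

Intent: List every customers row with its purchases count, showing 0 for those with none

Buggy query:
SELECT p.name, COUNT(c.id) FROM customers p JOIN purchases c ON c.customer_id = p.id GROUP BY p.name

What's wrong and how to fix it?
Bug: An inner join excludes parents with zero children

Fix: Use LEFT JOIN so parents without children still appear (COUNT(c.id) gives 0)

Corrected query:
SELECT p.name, COUNT(c.id) FROM customers p LEFT JOIN purchases c ON c.customer_id = p.id GROUP BY p.name

Result:
name  | COUNT(c.id)
------+------------
Alice | 2          
Bob   | 2          
Eve   | 2          
Grace | 0          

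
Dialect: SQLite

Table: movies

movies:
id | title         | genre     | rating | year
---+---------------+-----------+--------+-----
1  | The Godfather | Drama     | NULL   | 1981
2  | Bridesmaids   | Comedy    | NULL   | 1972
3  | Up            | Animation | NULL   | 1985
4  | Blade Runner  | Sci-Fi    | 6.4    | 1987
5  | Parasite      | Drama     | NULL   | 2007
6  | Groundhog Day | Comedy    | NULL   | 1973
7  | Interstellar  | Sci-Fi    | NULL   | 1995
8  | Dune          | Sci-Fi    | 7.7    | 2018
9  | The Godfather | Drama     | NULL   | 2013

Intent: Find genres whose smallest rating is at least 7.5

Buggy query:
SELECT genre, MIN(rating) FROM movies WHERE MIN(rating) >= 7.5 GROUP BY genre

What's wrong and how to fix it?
Bug: MIN() in WHERE is a misuse of aggregate

Fix: Use HAVING for the per-group MIN condition

Corrected query:
SELECT genre, MIN(rating) FROM movies GROUP BY genre HAVING MIN(rating) >= 7.5

Result:
(no rows)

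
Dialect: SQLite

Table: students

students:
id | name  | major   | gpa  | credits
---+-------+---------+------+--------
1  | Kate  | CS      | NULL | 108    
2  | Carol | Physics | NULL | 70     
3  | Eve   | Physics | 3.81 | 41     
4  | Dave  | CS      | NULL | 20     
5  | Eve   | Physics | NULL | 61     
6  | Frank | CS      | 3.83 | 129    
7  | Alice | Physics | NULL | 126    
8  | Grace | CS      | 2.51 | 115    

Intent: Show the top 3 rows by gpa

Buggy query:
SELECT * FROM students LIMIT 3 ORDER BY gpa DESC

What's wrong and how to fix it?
Bug: LIMIT must come after ORDER BY

Fix: Sort with ORDER BY, then apply LIMIT

Corrected query:
SELECT * FROM students ORDER BY gpa DESC LIMIT 3

Result:
id | name  | major   | gpa  | credits
---+-------+---------+------+--------
6  | Frank | CS      | 3.83 | 129    
3  | Eve   | Physics | 3.81 | 41     
8  | Grace | CS      | 2.51 | 115    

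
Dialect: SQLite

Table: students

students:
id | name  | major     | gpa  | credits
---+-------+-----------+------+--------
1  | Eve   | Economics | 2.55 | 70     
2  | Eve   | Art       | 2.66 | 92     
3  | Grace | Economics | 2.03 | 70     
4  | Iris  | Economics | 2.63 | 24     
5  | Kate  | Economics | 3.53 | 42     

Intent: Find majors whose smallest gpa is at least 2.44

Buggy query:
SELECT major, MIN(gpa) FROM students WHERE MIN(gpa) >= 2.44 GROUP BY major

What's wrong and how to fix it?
Bug: Aggregates like MIN are computed per group after WHERE runs

Fix: Replace WHERE with HAVING after the GROUP BY

Corrected query:
SELECT major, MIN(gpa) FROM students GROUP BY major HAVING MIN(gpa) >= 2.44

Result:
major | MIN(gpa)
------+---------
Art   | 2.66    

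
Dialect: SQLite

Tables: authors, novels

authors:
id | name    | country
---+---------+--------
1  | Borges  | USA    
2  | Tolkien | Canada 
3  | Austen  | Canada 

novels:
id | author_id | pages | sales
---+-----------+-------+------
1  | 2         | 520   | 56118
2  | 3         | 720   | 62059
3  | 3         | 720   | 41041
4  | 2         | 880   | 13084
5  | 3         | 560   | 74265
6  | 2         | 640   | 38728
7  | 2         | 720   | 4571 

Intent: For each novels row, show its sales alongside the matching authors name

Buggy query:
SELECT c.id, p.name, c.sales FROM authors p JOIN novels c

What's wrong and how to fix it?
Bug: Missing join condition: each novels row is matched to all authors rows instead of just its own

Fix: Add ON c.author_id = p.id to the JOIN

Corrected query:
SELECT c.id, p.name, c.sales FROM authors p JOIN novels c ON c.author_id = p.id

Result:
id | name    | sales
---+---------+------
1  | Tolkien | 56118
2  | Austen  | 62059
3  | Austen  | 41041
4  | Tolkien | 13084
5  | Austen  | 74265
6  | Tolkien | 38728
7  | Tolkien | 4571 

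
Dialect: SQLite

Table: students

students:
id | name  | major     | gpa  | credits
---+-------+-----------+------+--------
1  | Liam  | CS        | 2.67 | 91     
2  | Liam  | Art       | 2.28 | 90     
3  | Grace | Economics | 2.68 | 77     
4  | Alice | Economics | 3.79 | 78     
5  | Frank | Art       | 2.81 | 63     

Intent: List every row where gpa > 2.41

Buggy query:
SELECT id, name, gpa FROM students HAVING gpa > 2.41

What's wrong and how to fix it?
Bug: This is a non-aggregate query (no GROUP BY, no aggregates), so in SQLite the HAVING clause is invalid here; a row-level condition belongs in WHERE

Fix: Replace HAVING with WHERE since the condition applies to individual rows

Corrected query:
SELECT id, name, gpa FROM students WHERE gpa > 2.41

Result:
id | name  | gpa 
---+-------+-----
1  | Liam  | 2.67
3  | Grace | 2.68
4  | Alice | 3.79
5  | Frank | 2.81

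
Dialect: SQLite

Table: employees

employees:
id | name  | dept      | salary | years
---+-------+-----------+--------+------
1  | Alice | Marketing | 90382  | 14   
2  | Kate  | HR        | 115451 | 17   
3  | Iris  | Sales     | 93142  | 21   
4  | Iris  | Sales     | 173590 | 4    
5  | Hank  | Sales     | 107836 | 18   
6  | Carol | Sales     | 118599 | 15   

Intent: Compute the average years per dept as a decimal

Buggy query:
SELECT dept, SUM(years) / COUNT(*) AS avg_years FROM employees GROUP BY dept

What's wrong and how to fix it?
Bug: SUM(years) and COUNT(*) are both integers; the division truncates the fractional part

Fix: Multiply by 1.0 (or CAST to REAL) to force floating-point division

Corrected query:
SELECT dept, SUM(years) * 1.0 / COUNT(*) AS avg_years FROM employees GROUP BY dept

Result:
dept      | avg_years
----------+----------
HR        | 17       
Marketing | 14       
Sales     | 14.5     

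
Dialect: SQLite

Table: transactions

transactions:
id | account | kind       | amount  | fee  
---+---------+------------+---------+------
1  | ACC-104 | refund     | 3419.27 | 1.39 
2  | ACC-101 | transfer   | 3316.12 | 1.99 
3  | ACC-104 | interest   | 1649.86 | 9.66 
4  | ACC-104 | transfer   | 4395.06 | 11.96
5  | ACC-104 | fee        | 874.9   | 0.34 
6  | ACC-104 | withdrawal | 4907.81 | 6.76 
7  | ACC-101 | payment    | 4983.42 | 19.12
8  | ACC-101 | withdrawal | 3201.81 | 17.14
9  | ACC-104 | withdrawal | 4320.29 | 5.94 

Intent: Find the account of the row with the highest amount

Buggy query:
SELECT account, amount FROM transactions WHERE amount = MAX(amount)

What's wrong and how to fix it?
Bug: WHERE is evaluated per row; an aggregate over the whole table isn't defined there

Fix: Wrap MAX in a scalar subquery so WHERE compares against a single value

Corrected query:
SELECT account, amount FROM transactions WHERE amount = (SELECT MAX(amount) FROM transactions)

Result:
account | amount 
--------+--------
ACC-101 | 4983.42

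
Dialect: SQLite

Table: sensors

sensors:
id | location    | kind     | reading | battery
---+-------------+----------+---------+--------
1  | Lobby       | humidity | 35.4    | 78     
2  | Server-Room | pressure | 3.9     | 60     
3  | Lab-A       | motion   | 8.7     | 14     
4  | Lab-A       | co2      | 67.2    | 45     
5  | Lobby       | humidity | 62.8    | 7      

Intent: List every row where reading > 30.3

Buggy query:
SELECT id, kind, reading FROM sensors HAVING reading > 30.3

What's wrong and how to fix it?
Bug: This is a non-aggregate query (no GROUP BY, no aggregates), so in SQLite the HAVING clause is invalid here; a row-level condition belongs in WHERE

Fix: Replace HAVING with WHERE since the condition applies to individual rows

Corrected query:
SELECT id, kind, reading FROM sensors WHERE reading > 30.3

Result:
id | kind     | reading
---+----------+--------
1  | humidity | 35.4   
4  | co2      | 67.2   
5  | humidity | 62.8   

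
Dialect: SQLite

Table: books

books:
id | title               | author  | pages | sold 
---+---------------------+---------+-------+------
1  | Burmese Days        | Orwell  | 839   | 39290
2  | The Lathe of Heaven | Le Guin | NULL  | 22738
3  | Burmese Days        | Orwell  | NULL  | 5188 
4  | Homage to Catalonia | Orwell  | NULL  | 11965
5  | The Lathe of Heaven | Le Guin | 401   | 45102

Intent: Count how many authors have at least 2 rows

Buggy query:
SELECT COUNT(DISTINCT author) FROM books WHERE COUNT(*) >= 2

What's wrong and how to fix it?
Bug: COUNT(*) cannot appear in WHERE; the per-group count doesn't exist yet

Fix: Use a subquery that GROUPs and filters with HAVING, then count its rows

Corrected query:
SELECT COUNT(*) FROM (SELECT author FROM books GROUP BY author HAVING COUNT(*) >= 2)

Result:
COUNT(*)
--------
2       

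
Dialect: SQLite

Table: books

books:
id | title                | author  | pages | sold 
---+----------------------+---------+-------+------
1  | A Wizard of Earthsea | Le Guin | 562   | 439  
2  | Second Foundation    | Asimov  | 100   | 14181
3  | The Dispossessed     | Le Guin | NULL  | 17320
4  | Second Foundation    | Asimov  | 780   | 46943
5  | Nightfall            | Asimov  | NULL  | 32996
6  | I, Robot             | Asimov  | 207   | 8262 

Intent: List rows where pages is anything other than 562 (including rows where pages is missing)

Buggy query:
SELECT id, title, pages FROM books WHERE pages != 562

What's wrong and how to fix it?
Bug: 'pages != 562' is unknown when pages is NULL, so NULL rows are silently excluded

Fix: Handle NULL separately with IS NULL alongside the inequality

Corrected query:
SELECT id, title, pages FROM books WHERE pages != 562 OR pages IS NULL

Result:
id | title             | pages
---+-------------------+------
2  | Second Foundation | 100  
3  | The Dispossessed  | NULL 
4  | Second Foundation | 780  
5  | Nightfall         | NULL 
6  | I, Robot          | 207  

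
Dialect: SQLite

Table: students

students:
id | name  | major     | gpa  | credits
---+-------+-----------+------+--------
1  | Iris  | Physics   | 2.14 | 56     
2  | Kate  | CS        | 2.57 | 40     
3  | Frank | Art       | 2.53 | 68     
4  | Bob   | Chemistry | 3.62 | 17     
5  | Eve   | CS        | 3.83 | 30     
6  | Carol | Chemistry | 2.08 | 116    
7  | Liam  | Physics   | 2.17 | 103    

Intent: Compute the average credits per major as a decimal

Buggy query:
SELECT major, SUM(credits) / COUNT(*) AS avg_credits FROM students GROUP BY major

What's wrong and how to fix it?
Bug: SUM(credits) and COUNT(*) are both integers; the division truncates the fractional part

Fix: Cast one side to REAL so the division keeps the fractional part

Corrected query:
SELECT major, SUM(credits) * 1.0 / COUNT(*) AS avg_credits FROM students GROUP BY major

Result:
major     | avg_credits
----------+------------
Art       | 68         
CS        | 35         
Chemistry | 66.5       
Physics   | 79.5       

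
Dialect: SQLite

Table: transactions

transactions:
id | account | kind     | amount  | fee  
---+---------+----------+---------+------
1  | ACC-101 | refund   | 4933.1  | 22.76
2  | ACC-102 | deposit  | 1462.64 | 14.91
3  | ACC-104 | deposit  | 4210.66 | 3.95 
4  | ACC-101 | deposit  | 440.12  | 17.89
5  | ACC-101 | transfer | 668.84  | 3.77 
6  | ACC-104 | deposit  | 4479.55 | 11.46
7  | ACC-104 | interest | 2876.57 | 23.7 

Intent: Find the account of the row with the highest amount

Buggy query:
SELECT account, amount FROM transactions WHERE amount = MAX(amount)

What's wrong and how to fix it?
Bug: WHERE is evaluated per row; an aggregate over the whole table isn't defined there

Fix: Wrap MAX in a scalar subquery so WHERE compares against a single value

Corrected query:
SELECT account, amount FROM transactions WHERE amount = (SELECT MAX(amount) FROM transactions)

Result:
account | amount
--------+-------
ACC-101 | 4933.1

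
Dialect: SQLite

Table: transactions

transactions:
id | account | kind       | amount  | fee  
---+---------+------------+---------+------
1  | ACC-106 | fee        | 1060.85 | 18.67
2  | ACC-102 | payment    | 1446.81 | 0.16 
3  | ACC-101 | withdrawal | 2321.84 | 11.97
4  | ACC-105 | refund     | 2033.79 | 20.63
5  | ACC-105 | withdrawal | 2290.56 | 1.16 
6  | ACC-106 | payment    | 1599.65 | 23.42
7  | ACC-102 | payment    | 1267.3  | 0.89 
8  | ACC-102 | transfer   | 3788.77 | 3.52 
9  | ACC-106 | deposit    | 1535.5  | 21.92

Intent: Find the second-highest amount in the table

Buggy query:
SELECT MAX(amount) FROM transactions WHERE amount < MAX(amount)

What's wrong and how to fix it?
Bug: MAX(amount) on the right of the comparison is an aggregate-in-WHERE error

Fix: Compute the overall MAX in a subquery, then take MAX of rows below it

Corrected query:
SELECT MAX(amount) FROM transactions WHERE amount < (SELECT MAX(amount) FROM transactions)

Result:
MAX(amount)
-----------
2321.84    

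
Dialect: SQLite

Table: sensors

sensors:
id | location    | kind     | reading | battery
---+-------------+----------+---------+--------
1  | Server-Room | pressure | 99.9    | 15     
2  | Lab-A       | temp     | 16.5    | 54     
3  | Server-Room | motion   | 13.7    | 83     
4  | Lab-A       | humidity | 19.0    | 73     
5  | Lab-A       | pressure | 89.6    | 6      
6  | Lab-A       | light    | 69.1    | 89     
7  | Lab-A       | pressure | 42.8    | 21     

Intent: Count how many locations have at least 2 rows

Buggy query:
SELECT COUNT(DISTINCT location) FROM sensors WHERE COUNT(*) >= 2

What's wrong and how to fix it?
Bug: COUNT(*) cannot appear in WHERE; the per-group count doesn't exist yet

Fix: Use a subquery that GROUPs and filters with HAVING, then count its rows

Corrected query:
SELECT COUNT(*) FROM (SELECT location FROM sensors GROUP BY location HAVING COUNT(*) >= 2)

Result:
COUNT(*)
--------
2       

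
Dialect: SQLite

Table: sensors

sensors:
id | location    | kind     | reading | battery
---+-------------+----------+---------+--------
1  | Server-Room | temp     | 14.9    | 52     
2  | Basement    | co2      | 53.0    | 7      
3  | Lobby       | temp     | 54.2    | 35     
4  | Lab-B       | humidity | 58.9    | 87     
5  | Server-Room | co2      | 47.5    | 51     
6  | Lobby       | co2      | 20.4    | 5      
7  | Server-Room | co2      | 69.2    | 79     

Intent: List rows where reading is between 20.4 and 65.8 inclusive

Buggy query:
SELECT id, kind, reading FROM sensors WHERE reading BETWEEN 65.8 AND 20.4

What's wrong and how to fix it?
Bug: The bounds are reversed; BETWEEN a AND b requires a <= b to match anything

Fix: Write BETWEEN 20.4 AND 65.8

Corrected query:
SELECT id, kind, reading FROM sensors WHERE reading BETWEEN 20.4 AND 65.8

Result:
id | kind     | reading
---+----------+--------
2  | co2      | 53     
3  | temp     | 54.2   
4  | humidity | 58.9   
5  | co2      | 47.5   
6  | co2      | 20.4   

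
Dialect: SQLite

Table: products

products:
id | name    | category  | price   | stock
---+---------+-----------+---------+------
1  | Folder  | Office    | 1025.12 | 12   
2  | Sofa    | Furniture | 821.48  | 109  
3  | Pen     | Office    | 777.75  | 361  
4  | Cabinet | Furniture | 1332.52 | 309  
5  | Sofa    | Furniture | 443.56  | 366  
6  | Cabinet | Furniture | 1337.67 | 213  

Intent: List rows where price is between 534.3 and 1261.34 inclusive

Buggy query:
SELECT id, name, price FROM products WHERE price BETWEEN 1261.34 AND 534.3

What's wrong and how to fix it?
Bug: The bounds are reversed; BETWEEN a AND b requires a <= b to match anything

Fix: Write BETWEEN 534.3 AND 1261.34

Corrected query:
SELECT id, name, price FROM products WHERE price BETWEEN 534.3 AND 1261.34

Result:
id | name   | price  
---+--------+--------
1  | Folder | 1025.12
2  | Sofa   | 821.48 
3  | Pen    | 777.75 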